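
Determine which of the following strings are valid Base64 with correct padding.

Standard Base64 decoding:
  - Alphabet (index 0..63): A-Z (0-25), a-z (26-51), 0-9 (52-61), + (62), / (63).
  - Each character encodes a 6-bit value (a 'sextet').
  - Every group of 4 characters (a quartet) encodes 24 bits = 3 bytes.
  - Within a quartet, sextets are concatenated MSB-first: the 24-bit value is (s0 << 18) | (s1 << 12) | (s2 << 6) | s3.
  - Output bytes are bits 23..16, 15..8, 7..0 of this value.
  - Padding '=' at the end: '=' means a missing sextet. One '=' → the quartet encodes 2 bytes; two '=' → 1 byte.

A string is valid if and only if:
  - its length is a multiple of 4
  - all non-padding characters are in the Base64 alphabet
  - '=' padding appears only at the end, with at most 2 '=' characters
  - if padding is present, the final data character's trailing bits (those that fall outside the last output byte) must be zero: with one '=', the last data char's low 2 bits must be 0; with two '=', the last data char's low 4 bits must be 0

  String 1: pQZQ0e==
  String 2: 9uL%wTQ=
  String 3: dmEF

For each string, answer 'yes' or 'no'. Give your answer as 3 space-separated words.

String 1: 'pQZQ0e==' → invalid (bad trailing bits)
String 2: '9uL%wTQ=' → invalid (bad char(s): ['%'])
String 3: 'dmEF' → valid

Answer: no no yes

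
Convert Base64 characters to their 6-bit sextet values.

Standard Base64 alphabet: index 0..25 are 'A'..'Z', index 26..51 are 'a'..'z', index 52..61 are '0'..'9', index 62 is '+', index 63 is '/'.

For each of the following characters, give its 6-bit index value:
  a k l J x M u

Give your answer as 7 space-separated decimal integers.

'a': a..z range, 26 + ord('a') − ord('a') = 26
'k': a..z range, 26 + ord('k') − ord('a') = 36
'l': a..z range, 26 + ord('l') − ord('a') = 37
'J': A..Z range, ord('J') − ord('A') = 9
'x': a..z range, 26 + ord('x') − ord('a') = 49
'M': A..Z range, ord('M') − ord('A') = 12
'u': a..z range, 26 + ord('u') − ord('a') = 46

Answer: 26 36 37 9 49 12 46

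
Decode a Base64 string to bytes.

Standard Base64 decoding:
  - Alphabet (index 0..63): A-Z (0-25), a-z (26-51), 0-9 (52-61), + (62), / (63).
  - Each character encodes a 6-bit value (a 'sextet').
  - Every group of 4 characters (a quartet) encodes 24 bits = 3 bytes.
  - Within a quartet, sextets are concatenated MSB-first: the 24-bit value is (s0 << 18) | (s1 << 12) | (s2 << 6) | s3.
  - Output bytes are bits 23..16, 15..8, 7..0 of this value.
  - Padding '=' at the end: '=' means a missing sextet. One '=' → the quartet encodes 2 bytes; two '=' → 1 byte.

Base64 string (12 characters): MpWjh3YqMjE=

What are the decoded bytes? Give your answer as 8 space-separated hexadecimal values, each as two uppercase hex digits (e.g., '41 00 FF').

Answer: 32 95 A3 87 76 2A 32 31

Derivation:
After char 0 ('M'=12): chars_in_quartet=1 acc=0xC bytes_emitted=0
After char 1 ('p'=41): chars_in_quartet=2 acc=0x329 bytes_emitted=0
After char 2 ('W'=22): chars_in_quartet=3 acc=0xCA56 bytes_emitted=0
After char 3 ('j'=35): chars_in_quartet=4 acc=0x3295A3 -> emit 32 95 A3, reset; bytes_emitted=3
After char 4 ('h'=33): chars_in_quartet=1 acc=0x21 bytes_emitted=3
After char 5 ('3'=55): chars_in_quartet=2 acc=0x877 bytes_emitted=3
After char 6 ('Y'=24): chars_in_quartet=3 acc=0x21DD8 bytes_emitted=3
After char 7 ('q'=42): chars_in_quartet=4 acc=0x87762A -> emit 87 76 2A, reset; bytes_emitted=6
After char 8 ('M'=12): chars_in_quartet=1 acc=0xC bytes_emitted=6
After char 9 ('j'=35): chars_in_quartet=2 acc=0x323 bytes_emitted=6
After char 10 ('E'=4): chars_in_quartet=3 acc=0xC8C4 bytes_emitted=6
Padding '=': partial quartet acc=0xC8C4 -> emit 32 31; bytes_emitted=8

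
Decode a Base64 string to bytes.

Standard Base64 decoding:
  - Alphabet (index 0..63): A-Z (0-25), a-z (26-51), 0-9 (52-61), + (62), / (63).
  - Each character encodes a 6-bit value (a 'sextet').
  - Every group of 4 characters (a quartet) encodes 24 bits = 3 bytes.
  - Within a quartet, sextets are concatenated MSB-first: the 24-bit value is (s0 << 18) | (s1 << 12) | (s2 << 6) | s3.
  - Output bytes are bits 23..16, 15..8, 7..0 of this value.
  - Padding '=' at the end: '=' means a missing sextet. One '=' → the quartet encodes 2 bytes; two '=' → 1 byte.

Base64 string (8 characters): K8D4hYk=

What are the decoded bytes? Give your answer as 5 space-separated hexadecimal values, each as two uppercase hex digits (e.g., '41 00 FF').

Answer: 2B C0 F8 85 89

Derivation:
After char 0 ('K'=10): chars_in_quartet=1 acc=0xA bytes_emitted=0
After char 1 ('8'=60): chars_in_quartet=2 acc=0x2BC bytes_emitted=0
After char 2 ('D'=3): chars_in_quartet=3 acc=0xAF03 bytes_emitted=0
After char 3 ('4'=56): chars_in_quartet=4 acc=0x2BC0F8 -> emit 2B C0 F8, reset; bytes_emitted=3
After char 4 ('h'=33): chars_in_quartet=1 acc=0x21 bytes_emitted=3
After char 5 ('Y'=24): chars_in_quartet=2 acc=0x858 bytes_emitted=3
After char 6 ('k'=36): chars_in_quartet=3 acc=0x21624 bytes_emitted=3
Padding '=': partial quartet acc=0x21624 -> emit 85 89; bytes_emitted=5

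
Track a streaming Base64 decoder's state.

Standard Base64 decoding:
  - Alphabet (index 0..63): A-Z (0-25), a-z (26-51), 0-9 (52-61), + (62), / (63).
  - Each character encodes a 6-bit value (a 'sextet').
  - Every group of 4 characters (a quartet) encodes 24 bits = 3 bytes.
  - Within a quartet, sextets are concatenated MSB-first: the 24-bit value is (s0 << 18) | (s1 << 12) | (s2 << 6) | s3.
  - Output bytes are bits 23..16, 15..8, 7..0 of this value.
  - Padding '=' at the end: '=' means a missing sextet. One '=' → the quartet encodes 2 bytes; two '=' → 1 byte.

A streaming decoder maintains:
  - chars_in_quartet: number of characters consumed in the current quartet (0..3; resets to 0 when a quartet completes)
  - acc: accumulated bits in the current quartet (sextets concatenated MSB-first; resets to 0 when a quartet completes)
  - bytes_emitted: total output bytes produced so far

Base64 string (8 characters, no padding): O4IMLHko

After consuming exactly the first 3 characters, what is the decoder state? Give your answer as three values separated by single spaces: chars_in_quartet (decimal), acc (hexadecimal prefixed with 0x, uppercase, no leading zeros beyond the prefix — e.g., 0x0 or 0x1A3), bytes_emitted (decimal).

Answer: 3 0xEE08 0

Derivation:
After char 0 ('O'=14): chars_in_quartet=1 acc=0xE bytes_emitted=0
After char 1 ('4'=56): chars_in_quartet=2 acc=0x3B8 bytes_emitted=0
After char 2 ('I'=8): chars_in_quartet=3 acc=0xEE08 bytes_emitted=0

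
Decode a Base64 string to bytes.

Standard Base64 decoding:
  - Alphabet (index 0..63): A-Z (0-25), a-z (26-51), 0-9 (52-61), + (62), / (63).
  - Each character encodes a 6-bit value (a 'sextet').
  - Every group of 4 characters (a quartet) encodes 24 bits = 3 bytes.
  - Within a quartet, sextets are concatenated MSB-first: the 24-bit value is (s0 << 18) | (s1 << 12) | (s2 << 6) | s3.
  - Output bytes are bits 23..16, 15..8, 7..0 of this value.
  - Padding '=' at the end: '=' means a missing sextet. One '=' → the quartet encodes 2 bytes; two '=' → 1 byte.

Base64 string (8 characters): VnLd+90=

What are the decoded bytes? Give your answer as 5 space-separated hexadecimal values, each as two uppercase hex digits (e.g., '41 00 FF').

Answer: 56 72 DD FB DD

Derivation:
After char 0 ('V'=21): chars_in_quartet=1 acc=0x15 bytes_emitted=0
After char 1 ('n'=39): chars_in_quartet=2 acc=0x567 bytes_emitted=0
After char 2 ('L'=11): chars_in_quartet=3 acc=0x159CB bytes_emitted=0
After char 3 ('d'=29): chars_in_quartet=4 acc=0x5672DD -> emit 56 72 DD, reset; bytes_emitted=3
After char 4 ('+'=62): chars_in_quartet=1 acc=0x3E bytes_emitted=3
After char 5 ('9'=61): chars_in_quartet=2 acc=0xFBD bytes_emitted=3
After char 6 ('0'=52): chars_in_quartet=3 acc=0x3EF74 bytes_emitted=3
Padding '=': partial quartet acc=0x3EF74 -> emit FB DD; bytes_emitted=5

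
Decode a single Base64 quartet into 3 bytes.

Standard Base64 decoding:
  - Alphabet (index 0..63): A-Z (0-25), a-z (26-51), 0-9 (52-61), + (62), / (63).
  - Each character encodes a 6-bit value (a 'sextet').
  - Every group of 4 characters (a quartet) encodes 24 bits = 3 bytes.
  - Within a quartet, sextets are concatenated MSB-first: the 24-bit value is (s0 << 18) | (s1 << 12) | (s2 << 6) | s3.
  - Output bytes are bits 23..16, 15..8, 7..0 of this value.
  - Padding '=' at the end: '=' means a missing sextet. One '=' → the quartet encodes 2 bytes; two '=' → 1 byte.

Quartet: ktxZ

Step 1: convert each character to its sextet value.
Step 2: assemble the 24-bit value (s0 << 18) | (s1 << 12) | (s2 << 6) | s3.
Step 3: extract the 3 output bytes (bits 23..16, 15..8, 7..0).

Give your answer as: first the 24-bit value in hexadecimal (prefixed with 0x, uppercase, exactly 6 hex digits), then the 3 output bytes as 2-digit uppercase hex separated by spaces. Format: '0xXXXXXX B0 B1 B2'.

Answer: 0x92DC59 92 DC 59

Derivation:
Sextets: k=36, t=45, x=49, Z=25
24-bit: (36<<18) | (45<<12) | (49<<6) | 25
      = 0x900000 | 0x02D000 | 0x000C40 | 0x000019
      = 0x92DC59
Bytes: (v>>16)&0xFF=92, (v>>8)&0xFF=DC, v&0xFF=59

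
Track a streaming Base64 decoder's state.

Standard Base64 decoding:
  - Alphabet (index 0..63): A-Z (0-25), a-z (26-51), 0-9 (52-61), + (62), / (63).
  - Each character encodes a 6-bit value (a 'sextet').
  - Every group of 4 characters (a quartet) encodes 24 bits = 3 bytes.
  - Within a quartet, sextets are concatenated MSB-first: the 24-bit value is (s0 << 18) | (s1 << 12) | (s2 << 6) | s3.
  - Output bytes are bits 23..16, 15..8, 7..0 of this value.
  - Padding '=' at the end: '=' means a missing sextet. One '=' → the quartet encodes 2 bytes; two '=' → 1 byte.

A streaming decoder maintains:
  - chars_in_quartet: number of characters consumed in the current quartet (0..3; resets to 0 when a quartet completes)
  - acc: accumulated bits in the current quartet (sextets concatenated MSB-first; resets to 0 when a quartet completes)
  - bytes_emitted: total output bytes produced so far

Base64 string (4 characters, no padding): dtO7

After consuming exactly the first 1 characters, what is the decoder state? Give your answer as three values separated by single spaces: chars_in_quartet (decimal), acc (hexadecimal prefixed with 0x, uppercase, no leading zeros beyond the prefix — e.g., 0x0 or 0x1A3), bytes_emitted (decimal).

After char 0 ('d'=29): chars_in_quartet=1 acc=0x1D bytes_emitted=0

Answer: 1 0x1D 0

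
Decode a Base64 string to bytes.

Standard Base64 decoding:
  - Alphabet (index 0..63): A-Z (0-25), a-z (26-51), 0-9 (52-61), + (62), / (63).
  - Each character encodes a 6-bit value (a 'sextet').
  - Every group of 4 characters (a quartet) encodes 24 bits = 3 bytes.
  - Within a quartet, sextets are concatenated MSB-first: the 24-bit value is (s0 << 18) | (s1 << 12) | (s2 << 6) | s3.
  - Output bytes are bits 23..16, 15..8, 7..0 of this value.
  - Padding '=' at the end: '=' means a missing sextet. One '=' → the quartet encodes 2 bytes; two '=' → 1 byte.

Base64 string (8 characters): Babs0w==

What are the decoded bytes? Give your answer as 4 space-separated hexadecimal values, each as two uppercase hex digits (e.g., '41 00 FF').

Answer: 05 A6 EC D3

Derivation:
After char 0 ('B'=1): chars_in_quartet=1 acc=0x1 bytes_emitted=0
After char 1 ('a'=26): chars_in_quartet=2 acc=0x5A bytes_emitted=0
After char 2 ('b'=27): chars_in_quartet=3 acc=0x169B bytes_emitted=0
After char 3 ('s'=44): chars_in_quartet=4 acc=0x5A6EC -> emit 05 A6 EC, reset; bytes_emitted=3
After char 4 ('0'=52): chars_in_quartet=1 acc=0x34 bytes_emitted=3
After char 5 ('w'=48): chars_in_quartet=2 acc=0xD30 bytes_emitted=3
Padding '==': partial quartet acc=0xD30 -> emit D3; bytes_emitted=4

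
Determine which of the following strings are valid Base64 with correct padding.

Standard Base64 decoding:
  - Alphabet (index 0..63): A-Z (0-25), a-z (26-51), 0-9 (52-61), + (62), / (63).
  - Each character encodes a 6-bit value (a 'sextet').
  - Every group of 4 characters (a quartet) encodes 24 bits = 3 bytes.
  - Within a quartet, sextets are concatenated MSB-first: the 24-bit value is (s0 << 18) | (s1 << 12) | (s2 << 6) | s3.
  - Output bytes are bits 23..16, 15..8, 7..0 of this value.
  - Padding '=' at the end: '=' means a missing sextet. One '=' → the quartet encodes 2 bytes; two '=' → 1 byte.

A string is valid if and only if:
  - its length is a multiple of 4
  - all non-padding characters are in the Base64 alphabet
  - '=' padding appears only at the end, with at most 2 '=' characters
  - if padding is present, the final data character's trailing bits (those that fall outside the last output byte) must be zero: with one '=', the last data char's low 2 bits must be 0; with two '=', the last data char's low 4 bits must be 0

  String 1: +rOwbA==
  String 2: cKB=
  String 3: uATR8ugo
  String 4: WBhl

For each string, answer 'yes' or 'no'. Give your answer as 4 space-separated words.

String 1: '+rOwbA==' → valid
String 2: 'cKB=' → invalid (bad trailing bits)
String 3: 'uATR8ugo' → valid
String 4: 'WBhl' → valid

Answer: yes no yes yes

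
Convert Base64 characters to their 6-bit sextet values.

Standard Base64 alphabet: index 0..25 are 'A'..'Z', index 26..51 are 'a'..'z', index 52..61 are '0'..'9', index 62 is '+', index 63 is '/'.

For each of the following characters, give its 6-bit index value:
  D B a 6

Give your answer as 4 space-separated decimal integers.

'D': A..Z range, ord('D') − ord('A') = 3
'B': A..Z range, ord('B') − ord('A') = 1
'a': a..z range, 26 + ord('a') − ord('a') = 26
'6': 0..9 range, 52 + ord('6') − ord('0') = 58

Answer: 3 1 26 58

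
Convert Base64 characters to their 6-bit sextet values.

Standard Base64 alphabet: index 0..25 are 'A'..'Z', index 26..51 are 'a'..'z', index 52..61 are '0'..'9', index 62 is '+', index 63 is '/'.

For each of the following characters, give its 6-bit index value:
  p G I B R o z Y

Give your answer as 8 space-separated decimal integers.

Answer: 41 6 8 1 17 40 51 24

Derivation:
'p': a..z range, 26 + ord('p') − ord('a') = 41
'G': A..Z range, ord('G') − ord('A') = 6
'I': A..Z range, ord('I') − ord('A') = 8
'B': A..Z range, ord('B') − ord('A') = 1
'R': A..Z range, ord('R') − ord('A') = 17
'o': a..z range, 26 + ord('o') − ord('a') = 40
'z': a..z range, 26 + ord('z') − ord('a') = 51
'Y': A..Z range, ord('Y') − ord('A') = 24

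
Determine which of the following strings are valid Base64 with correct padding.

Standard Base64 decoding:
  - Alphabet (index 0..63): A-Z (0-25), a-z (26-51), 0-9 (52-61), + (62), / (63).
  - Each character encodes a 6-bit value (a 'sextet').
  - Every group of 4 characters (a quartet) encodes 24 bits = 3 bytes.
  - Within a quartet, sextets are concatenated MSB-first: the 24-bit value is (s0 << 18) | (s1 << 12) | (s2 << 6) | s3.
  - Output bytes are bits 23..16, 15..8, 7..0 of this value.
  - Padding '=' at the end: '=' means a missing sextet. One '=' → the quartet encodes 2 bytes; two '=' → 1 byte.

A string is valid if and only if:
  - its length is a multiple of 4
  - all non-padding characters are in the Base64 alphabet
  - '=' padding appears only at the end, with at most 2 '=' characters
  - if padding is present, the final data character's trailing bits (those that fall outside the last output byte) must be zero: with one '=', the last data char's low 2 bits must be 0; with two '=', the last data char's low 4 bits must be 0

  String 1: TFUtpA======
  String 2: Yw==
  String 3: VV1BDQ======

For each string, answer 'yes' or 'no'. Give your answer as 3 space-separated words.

String 1: 'TFUtpA======' → invalid (6 pad chars (max 2))
String 2: 'Yw==' → valid
String 3: 'VV1BDQ======' → invalid (6 pad chars (max 2))

Answer: no yes no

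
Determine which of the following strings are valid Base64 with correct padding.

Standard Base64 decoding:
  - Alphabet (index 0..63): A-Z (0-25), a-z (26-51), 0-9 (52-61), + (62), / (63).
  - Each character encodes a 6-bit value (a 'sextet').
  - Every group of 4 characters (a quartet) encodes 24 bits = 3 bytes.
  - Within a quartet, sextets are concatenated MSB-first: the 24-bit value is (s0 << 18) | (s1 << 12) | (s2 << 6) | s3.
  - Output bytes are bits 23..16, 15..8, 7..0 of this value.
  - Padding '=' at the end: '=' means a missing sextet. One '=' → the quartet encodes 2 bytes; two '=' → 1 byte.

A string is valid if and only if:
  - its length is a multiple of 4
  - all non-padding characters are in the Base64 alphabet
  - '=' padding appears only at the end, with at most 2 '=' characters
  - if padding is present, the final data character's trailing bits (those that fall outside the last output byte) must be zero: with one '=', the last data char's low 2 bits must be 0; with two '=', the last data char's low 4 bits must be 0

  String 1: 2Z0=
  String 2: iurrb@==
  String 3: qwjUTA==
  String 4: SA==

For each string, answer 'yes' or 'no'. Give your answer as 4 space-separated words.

String 1: '2Z0=' → valid
String 2: 'iurrb@==' → invalid (bad char(s): ['@'])
String 3: 'qwjUTA==' → valid
String 4: 'SA==' → valid

Answer: yes no yes yes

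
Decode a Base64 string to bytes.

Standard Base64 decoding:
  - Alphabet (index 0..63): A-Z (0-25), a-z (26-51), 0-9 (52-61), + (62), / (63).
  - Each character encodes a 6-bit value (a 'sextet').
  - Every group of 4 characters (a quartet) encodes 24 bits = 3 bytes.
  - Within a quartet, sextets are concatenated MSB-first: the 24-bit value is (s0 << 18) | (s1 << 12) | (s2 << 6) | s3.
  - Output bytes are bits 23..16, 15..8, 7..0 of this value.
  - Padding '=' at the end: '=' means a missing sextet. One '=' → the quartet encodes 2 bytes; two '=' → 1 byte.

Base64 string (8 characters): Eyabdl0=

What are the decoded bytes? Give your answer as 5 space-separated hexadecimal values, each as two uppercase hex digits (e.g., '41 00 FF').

After char 0 ('E'=4): chars_in_quartet=1 acc=0x4 bytes_emitted=0
After char 1 ('y'=50): chars_in_quartet=2 acc=0x132 bytes_emitted=0
After char 2 ('a'=26): chars_in_quartet=3 acc=0x4C9A bytes_emitted=0
After char 3 ('b'=27): chars_in_quartet=4 acc=0x13269B -> emit 13 26 9B, reset; bytes_emitted=3
After char 4 ('d'=29): chars_in_quartet=1 acc=0x1D bytes_emitted=3
After char 5 ('l'=37): chars_in_quartet=2 acc=0x765 bytes_emitted=3
After char 6 ('0'=52): chars_in_quartet=3 acc=0x1D974 bytes_emitted=3
Padding '=': partial quartet acc=0x1D974 -> emit 76 5D; bytes_emitted=5

Answer: 13 26 9B 76 5D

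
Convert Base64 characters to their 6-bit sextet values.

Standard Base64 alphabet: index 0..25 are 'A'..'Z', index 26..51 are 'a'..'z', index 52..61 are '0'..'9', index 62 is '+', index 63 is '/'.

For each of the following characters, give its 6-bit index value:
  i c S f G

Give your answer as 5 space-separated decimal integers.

'i': a..z range, 26 + ord('i') − ord('a') = 34
'c': a..z range, 26 + ord('c') − ord('a') = 28
'S': A..Z range, ord('S') − ord('A') = 18
'f': a..z range, 26 + ord('f') − ord('a') = 31
'G': A..Z range, ord('G') − ord('A') = 6

Answer: 34 28 18 31 6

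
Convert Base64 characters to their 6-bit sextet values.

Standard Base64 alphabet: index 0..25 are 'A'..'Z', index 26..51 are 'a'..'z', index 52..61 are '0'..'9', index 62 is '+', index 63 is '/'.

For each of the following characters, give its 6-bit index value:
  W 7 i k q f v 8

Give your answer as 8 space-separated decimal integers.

'W': A..Z range, ord('W') − ord('A') = 22
'7': 0..9 range, 52 + ord('7') − ord('0') = 59
'i': a..z range, 26 + ord('i') − ord('a') = 34
'k': a..z range, 26 + ord('k') − ord('a') = 36
'q': a..z range, 26 + ord('q') − ord('a') = 42
'f': a..z range, 26 + ord('f') − ord('a') = 31
'v': a..z range, 26 + ord('v') − ord('a') = 47
'8': 0..9 range, 52 + ord('8') − ord('0') = 60

Answer: 22 59 34 36 42 31 47 60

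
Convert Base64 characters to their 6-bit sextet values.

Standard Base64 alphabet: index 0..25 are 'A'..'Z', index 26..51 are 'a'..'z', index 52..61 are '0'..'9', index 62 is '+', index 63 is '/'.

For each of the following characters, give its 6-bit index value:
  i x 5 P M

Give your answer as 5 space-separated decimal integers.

Answer: 34 49 57 15 12

Derivation:
'i': a..z range, 26 + ord('i') − ord('a') = 34
'x': a..z range, 26 + ord('x') − ord('a') = 49
'5': 0..9 range, 52 + ord('5') − ord('0') = 57
'P': A..Z range, ord('P') − ord('A') = 15
'M': A..Z range, ord('M') − ord('A') = 12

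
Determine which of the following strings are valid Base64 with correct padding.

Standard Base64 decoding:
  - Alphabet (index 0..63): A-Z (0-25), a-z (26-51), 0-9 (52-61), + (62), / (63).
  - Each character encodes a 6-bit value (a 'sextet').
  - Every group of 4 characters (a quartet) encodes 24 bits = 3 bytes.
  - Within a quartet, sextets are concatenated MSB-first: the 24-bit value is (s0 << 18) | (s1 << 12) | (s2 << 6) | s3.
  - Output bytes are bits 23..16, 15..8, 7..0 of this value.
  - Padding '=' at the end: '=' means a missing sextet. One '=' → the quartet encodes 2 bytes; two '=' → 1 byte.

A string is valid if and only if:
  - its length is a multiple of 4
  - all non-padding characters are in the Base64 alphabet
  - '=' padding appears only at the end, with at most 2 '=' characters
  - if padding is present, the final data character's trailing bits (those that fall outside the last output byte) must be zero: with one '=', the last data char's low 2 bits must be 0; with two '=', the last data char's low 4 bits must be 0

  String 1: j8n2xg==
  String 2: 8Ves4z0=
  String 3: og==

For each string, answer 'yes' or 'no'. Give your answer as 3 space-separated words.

Answer: yes yes yes

Derivation:
String 1: 'j8n2xg==' → valid
String 2: '8Ves4z0=' → valid
String 3: 'og==' → valid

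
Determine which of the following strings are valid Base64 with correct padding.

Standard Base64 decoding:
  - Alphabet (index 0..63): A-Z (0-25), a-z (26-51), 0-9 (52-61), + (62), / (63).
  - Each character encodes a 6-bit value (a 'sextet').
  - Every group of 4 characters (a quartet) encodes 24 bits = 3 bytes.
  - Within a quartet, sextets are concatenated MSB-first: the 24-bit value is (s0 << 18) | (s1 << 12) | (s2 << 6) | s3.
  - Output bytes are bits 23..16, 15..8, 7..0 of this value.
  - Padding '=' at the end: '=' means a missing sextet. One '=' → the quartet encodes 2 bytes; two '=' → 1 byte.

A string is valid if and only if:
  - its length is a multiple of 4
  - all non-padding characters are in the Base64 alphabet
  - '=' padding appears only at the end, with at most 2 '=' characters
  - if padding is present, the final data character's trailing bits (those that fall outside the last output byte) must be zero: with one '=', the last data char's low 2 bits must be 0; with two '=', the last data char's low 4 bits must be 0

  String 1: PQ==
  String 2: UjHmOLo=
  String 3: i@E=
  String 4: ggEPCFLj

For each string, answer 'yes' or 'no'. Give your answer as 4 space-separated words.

Answer: yes yes no yes

Derivation:
String 1: 'PQ==' → valid
String 2: 'UjHmOLo=' → valid
String 3: 'i@E=' → invalid (bad char(s): ['@'])
String 4: 'ggEPCFLj' → valid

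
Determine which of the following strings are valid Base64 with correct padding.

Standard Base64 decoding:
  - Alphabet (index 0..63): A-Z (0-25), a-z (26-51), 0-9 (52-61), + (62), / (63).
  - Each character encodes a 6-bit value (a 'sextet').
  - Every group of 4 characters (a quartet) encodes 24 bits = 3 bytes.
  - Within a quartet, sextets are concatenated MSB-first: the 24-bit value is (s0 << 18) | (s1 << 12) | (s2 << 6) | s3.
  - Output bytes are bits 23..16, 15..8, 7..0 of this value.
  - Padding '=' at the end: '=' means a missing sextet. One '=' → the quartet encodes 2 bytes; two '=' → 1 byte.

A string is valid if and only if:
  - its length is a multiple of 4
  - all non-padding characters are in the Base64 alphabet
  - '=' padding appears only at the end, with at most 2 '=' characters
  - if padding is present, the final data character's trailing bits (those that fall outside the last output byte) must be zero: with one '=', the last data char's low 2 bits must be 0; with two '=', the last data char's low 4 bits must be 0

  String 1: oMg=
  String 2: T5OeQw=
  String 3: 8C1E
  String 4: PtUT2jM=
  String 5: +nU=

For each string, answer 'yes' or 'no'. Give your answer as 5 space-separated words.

Answer: yes no yes yes yes

Derivation:
String 1: 'oMg=' → valid
String 2: 'T5OeQw=' → invalid (len=7 not mult of 4)
String 3: '8C1E' → valid
String 4: 'PtUT2jM=' → valid
String 5: '+nU=' → valid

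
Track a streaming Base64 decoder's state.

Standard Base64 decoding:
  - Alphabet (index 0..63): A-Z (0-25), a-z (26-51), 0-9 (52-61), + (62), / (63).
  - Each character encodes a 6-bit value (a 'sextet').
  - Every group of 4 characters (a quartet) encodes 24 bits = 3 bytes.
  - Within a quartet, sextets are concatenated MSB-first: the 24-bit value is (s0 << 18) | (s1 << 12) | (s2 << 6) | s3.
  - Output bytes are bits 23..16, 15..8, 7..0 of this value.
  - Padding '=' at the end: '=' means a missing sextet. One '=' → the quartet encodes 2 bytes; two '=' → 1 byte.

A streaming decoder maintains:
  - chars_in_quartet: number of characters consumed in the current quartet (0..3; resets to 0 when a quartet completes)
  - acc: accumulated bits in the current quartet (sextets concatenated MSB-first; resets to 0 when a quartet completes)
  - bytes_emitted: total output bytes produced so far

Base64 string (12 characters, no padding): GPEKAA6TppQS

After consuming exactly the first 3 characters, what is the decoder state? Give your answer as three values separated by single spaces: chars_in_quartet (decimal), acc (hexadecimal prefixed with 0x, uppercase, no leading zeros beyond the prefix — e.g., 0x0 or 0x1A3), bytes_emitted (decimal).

Answer: 3 0x63C4 0

Derivation:
After char 0 ('G'=6): chars_in_quartet=1 acc=0x6 bytes_emitted=0
After char 1 ('P'=15): chars_in_quartet=2 acc=0x18F bytes_emitted=0
After char 2 ('E'=4): chars_in_quartet=3 acc=0x63C4 bytes_emitted=0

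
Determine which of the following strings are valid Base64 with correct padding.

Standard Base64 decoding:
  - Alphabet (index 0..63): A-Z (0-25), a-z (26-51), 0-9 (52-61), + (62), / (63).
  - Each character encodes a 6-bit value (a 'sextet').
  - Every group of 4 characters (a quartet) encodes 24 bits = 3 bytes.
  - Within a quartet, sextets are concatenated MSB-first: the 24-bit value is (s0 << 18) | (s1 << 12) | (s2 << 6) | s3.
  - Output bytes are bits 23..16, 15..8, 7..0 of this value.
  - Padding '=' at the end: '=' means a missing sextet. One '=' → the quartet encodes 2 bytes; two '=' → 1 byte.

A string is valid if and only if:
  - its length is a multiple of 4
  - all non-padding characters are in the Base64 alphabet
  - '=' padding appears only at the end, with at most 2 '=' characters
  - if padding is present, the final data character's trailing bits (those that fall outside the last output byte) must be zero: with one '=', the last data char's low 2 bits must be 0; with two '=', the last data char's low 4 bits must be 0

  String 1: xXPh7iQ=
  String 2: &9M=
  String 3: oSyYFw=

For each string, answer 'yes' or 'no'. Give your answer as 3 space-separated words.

Answer: yes no no

Derivation:
String 1: 'xXPh7iQ=' → valid
String 2: '&9M=' → invalid (bad char(s): ['&'])
String 3: 'oSyYFw=' → invalid (len=7 not mult of 4)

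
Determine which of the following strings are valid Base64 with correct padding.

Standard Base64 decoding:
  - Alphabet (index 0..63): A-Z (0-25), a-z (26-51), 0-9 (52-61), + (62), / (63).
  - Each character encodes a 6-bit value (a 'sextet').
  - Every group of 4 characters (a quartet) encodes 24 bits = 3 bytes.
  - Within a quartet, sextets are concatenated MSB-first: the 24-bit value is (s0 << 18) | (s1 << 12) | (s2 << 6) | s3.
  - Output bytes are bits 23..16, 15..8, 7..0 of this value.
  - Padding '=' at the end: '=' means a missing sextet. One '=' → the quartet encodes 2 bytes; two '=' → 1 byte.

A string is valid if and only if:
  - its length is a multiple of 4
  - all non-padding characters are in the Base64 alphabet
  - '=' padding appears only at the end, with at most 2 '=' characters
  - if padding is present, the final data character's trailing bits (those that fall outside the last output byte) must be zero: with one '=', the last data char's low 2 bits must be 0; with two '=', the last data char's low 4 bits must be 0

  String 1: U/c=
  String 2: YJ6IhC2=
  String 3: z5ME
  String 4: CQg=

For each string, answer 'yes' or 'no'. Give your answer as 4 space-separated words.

Answer: yes no yes yes

Derivation:
String 1: 'U/c=' → valid
String 2: 'YJ6IhC2=' → invalid (bad trailing bits)
String 3: 'z5ME' → valid
String 4: 'CQg=' → valid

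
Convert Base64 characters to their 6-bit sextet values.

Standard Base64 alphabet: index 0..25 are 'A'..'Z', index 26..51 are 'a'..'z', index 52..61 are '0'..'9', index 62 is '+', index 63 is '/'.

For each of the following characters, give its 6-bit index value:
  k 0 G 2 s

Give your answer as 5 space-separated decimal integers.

'k': a..z range, 26 + ord('k') − ord('a') = 36
'0': 0..9 range, 52 + ord('0') − ord('0') = 52
'G': A..Z range, ord('G') − ord('A') = 6
'2': 0..9 range, 52 + ord('2') − ord('0') = 54
's': a..z range, 26 + ord('s') − ord('a') = 44

Answer: 36 52 6 54 44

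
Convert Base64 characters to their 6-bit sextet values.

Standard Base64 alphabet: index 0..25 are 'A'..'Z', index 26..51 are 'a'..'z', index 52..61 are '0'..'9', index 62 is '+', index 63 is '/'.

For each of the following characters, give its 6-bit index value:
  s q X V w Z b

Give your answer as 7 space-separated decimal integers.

's': a..z range, 26 + ord('s') − ord('a') = 44
'q': a..z range, 26 + ord('q') − ord('a') = 42
'X': A..Z range, ord('X') − ord('A') = 23
'V': A..Z range, ord('V') − ord('A') = 21
'w': a..z range, 26 + ord('w') − ord('a') = 48
'Z': A..Z range, ord('Z') − ord('A') = 25
'b': a..z range, 26 + ord('b') − ord('a') = 27

Answer: 44 42 23 21 48 25 27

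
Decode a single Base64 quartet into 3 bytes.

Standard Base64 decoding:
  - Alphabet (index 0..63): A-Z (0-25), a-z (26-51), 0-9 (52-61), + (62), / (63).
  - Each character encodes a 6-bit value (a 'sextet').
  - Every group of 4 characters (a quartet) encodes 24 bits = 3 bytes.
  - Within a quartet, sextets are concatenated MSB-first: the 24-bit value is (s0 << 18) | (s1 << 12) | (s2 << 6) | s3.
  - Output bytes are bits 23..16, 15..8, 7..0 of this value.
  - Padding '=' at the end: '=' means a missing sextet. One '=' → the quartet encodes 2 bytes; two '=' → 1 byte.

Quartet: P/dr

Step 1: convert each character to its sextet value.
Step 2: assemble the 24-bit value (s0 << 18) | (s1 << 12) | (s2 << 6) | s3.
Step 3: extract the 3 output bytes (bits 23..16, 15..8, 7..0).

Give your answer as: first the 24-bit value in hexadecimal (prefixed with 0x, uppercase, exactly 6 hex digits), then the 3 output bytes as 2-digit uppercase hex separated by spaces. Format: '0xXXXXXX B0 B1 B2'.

Answer: 0x3FF76B 3F F7 6B

Derivation:
Sextets: P=15, /=63, d=29, r=43
24-bit: (15<<18) | (63<<12) | (29<<6) | 43
      = 0x3C0000 | 0x03F000 | 0x000740 | 0x00002B
      = 0x3FF76B
Bytes: (v>>16)&0xFF=3F, (v>>8)&0xFF=F7, v&0xFF=6B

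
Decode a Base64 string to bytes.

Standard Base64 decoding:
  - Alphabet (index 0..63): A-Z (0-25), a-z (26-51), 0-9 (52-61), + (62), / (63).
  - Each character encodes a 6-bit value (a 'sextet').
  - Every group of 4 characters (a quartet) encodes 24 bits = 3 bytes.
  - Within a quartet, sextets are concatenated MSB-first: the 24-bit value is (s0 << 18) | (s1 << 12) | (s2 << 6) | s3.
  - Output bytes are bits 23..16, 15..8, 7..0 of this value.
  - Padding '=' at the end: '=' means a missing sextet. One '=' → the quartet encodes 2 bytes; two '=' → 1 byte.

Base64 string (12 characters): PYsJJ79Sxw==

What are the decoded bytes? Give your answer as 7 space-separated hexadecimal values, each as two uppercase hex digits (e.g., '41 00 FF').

After char 0 ('P'=15): chars_in_quartet=1 acc=0xF bytes_emitted=0
After char 1 ('Y'=24): chars_in_quartet=2 acc=0x3D8 bytes_emitted=0
After char 2 ('s'=44): chars_in_quartet=3 acc=0xF62C bytes_emitted=0
After char 3 ('J'=9): chars_in_quartet=4 acc=0x3D8B09 -> emit 3D 8B 09, reset; bytes_emitted=3
After char 4 ('J'=9): chars_in_quartet=1 acc=0x9 bytes_emitted=3
After char 5 ('7'=59): chars_in_quartet=2 acc=0x27B bytes_emitted=3
After char 6 ('9'=61): chars_in_quartet=3 acc=0x9EFD bytes_emitted=3
After char 7 ('S'=18): chars_in_quartet=4 acc=0x27BF52 -> emit 27 BF 52, reset; bytes_emitted=6
After char 8 ('x'=49): chars_in_quartet=1 acc=0x31 bytes_emitted=6
After char 9 ('w'=48): chars_in_quartet=2 acc=0xC70 bytes_emitted=6
Padding '==': partial quartet acc=0xC70 -> emit C7; bytes_emitted=7

Answer: 3D 8B 09 27 BF 52 C7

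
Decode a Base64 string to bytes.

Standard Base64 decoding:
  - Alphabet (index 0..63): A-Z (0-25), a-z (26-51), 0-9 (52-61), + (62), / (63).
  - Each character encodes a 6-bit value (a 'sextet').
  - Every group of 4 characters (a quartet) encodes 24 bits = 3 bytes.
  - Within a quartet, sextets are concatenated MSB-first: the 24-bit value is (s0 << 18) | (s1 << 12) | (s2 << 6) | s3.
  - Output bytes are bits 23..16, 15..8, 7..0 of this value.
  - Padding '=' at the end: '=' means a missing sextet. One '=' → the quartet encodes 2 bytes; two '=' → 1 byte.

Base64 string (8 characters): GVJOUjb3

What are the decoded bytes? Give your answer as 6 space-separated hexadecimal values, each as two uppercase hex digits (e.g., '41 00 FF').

After char 0 ('G'=6): chars_in_quartet=1 acc=0x6 bytes_emitted=0
After char 1 ('V'=21): chars_in_quartet=2 acc=0x195 bytes_emitted=0
After char 2 ('J'=9): chars_in_quartet=3 acc=0x6549 bytes_emitted=0
After char 3 ('O'=14): chars_in_quartet=4 acc=0x19524E -> emit 19 52 4E, reset; bytes_emitted=3
After char 4 ('U'=20): chars_in_quartet=1 acc=0x14 bytes_emitted=3
After char 5 ('j'=35): chars_in_quartet=2 acc=0x523 bytes_emitted=3
After char 6 ('b'=27): chars_in_quartet=3 acc=0x148DB bytes_emitted=3
After char 7 ('3'=55): chars_in_quartet=4 acc=0x5236F7 -> emit 52 36 F7, reset; bytes_emitted=6

Answer: 19 52 4E 52 36 F7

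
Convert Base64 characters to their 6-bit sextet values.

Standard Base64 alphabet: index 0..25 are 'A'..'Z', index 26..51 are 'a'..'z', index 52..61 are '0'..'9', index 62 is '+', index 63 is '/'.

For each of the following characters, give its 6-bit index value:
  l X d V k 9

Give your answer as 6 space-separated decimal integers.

Answer: 37 23 29 21 36 61

Derivation:
'l': a..z range, 26 + ord('l') − ord('a') = 37
'X': A..Z range, ord('X') − ord('A') = 23
'd': a..z range, 26 + ord('d') − ord('a') = 29
'V': A..Z range, ord('V') − ord('A') = 21
'k': a..z range, 26 + ord('k') − ord('a') = 36
'9': 0..9 range, 52 + ord('9') − ord('0') = 61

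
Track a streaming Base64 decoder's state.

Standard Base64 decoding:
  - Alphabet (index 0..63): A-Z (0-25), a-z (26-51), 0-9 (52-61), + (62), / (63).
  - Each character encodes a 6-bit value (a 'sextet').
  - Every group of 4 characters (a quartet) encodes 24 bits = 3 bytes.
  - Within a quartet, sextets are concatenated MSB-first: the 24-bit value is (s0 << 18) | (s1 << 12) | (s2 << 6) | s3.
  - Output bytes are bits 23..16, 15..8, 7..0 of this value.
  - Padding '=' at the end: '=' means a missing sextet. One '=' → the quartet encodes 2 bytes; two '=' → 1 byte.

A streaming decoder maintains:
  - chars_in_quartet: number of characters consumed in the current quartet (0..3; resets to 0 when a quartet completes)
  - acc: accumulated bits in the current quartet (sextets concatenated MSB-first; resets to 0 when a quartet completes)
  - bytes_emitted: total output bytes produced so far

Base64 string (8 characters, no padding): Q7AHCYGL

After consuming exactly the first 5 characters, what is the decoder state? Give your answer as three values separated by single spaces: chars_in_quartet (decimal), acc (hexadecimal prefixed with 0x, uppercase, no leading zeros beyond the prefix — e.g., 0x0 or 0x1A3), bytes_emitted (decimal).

After char 0 ('Q'=16): chars_in_quartet=1 acc=0x10 bytes_emitted=0
After char 1 ('7'=59): chars_in_quartet=2 acc=0x43B bytes_emitted=0
After char 2 ('A'=0): chars_in_quartet=3 acc=0x10EC0 bytes_emitted=0
After char 3 ('H'=7): chars_in_quartet=4 acc=0x43B007 -> emit 43 B0 07, reset; bytes_emitted=3
After char 4 ('C'=2): chars_in_quartet=1 acc=0x2 bytes_emitted=3

Answer: 1 0x2 3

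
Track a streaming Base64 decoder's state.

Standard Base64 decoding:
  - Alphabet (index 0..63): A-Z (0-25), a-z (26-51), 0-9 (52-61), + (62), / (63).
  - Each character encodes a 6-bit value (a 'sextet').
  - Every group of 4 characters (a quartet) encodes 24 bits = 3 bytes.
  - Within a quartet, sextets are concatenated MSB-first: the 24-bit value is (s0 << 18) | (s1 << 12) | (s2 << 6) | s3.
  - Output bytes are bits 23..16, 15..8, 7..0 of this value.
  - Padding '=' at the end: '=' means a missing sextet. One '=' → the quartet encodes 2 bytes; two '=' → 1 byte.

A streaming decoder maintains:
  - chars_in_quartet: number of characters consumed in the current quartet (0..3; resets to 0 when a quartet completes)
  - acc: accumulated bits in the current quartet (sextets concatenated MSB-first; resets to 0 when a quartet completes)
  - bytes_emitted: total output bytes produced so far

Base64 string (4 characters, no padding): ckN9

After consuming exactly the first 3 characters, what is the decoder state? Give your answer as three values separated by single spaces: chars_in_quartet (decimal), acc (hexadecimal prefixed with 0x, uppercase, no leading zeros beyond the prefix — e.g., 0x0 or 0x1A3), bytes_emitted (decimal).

Answer: 3 0x1C90D 0

Derivation:
After char 0 ('c'=28): chars_in_quartet=1 acc=0x1C bytes_emitted=0
After char 1 ('k'=36): chars_in_quartet=2 acc=0x724 bytes_emitted=0
After char 2 ('N'=13): chars_in_quartet=3 acc=0x1C90D bytes_emitted=0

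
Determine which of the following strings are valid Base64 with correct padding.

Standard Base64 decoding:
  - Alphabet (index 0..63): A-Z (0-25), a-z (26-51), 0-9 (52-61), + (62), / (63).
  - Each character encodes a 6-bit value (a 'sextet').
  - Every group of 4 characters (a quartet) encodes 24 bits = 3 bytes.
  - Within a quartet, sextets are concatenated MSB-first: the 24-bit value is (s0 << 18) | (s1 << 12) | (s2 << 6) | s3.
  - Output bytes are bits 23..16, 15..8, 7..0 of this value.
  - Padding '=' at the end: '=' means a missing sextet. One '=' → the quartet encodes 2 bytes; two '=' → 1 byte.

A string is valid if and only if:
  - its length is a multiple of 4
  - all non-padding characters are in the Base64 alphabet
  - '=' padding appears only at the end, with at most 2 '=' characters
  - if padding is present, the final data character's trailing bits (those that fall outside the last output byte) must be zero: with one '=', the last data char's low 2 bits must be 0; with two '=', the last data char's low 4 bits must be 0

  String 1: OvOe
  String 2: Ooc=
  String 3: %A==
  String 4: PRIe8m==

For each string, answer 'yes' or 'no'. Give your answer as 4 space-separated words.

String 1: 'OvOe' → valid
String 2: 'Ooc=' → valid
String 3: '%A==' → invalid (bad char(s): ['%'])
String 4: 'PRIe8m==' → invalid (bad trailing bits)

Answer: yes yes no no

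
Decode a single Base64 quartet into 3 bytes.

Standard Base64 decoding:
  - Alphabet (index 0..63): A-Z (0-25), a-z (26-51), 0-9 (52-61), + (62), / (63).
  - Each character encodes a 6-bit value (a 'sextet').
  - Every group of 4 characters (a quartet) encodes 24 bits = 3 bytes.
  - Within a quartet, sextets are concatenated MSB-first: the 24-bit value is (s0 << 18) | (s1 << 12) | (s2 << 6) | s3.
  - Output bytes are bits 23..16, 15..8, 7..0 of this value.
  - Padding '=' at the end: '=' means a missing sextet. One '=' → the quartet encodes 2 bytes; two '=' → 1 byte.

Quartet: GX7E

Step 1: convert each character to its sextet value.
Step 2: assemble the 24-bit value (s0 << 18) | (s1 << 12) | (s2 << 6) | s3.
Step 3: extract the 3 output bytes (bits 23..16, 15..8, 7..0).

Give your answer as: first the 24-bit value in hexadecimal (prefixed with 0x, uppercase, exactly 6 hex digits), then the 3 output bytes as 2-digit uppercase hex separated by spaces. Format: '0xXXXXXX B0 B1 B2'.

Answer: 0x197EC4 19 7E C4

Derivation:
Sextets: G=6, X=23, 7=59, E=4
24-bit: (6<<18) | (23<<12) | (59<<6) | 4
      = 0x180000 | 0x017000 | 0x000EC0 | 0x000004
      = 0x197EC4
Bytes: (v>>16)&0xFF=19, (v>>8)&0xFF=7E, v&0xFF=C4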